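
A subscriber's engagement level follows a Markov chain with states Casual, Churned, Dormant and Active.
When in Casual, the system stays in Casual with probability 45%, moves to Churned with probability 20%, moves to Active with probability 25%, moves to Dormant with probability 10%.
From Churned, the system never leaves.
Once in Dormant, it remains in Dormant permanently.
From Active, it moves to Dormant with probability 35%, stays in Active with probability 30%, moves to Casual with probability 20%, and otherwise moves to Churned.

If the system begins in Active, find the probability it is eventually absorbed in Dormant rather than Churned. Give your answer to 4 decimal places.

0.6343

Let h(s) be the probability of absorption at Dormant starting from transient state s. Then h(Dormant) = 1 and h(Churned) = 0. By first-step analysis:
h(Casual) = 0.45·h(Casual) + 0.2·0 + 0.1·1 + 0.25·h(Active)
h(Active) = 0.2·h(Casual) + 0.15·0 + 0.35·1 + 0.3·h(Active)
Solving: h(Casual) = 0.4701, h(Active) = 0.6343.
Starting from Active, the probability is 0.6343.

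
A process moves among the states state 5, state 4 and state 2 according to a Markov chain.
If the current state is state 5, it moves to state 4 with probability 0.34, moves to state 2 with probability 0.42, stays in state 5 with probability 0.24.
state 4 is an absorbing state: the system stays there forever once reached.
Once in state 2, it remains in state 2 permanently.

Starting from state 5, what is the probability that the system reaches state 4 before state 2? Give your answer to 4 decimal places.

0.4474

Let h(s) be the probability of absorption at state 4 starting from transient state s. Then h(state 4) = 1 and h(state 2) = 0. By first-step analysis:
h(state 5) = 0.24·h(state 5) + 0.34·1 + 0.42·0
Solving: h(state 5) = 0.4474.
Starting from state 5, the probability is 0.4474.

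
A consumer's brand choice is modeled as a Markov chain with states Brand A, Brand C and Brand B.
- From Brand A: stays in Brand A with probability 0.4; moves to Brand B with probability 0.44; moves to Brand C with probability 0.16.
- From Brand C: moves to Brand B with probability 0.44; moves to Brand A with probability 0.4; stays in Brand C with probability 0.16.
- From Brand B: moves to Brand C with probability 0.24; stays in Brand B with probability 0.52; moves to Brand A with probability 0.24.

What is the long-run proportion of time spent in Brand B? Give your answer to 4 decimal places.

Let the stationary distribution be π with π = πP and π_1 + π_2 + π_3 = 1.
π_1 = 0.4·π_1 + 0.4·π_2 + 0.24·π_3
π_2 = 0.16·π_1 + 0.16·π_2 + 0.24·π_3
Solving with the normalization constraint gives π = (0.3235, 0.1983, 0.4783).
So the stationary probability of Brand B is 0.4783.

0.4783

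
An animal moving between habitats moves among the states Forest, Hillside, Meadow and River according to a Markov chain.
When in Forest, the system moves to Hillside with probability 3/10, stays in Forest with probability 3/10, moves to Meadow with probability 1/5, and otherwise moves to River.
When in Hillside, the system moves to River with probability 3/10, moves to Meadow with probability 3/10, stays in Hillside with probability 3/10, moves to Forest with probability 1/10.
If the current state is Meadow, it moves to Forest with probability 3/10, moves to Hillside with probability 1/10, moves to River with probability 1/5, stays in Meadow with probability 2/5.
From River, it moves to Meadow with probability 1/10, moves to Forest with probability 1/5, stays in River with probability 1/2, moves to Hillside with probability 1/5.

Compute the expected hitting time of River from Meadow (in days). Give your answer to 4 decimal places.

4.5652

Let t(s) be the expected number of days to first reach River from state s, with t(River) = 0. Conditioning on the first day:
t(Forest) = 1 + 0.3·t(Forest) + 0.3·t(Hillside) + 0.2·t(Meadow)
t(Hillside) = 1 + 0.1·t(Forest) + 0.3·t(Hillside) + 0.3·t(Meadow)
t(Meadow) = 1 + 0.3·t(Forest) + 0.1·t(Hillside) + 0.4·t(Meadow)
Solving: t(Forest) = 4.4565, t(Hillside) = 4.0217, t(Meadow) = 4.5652.
Expected days from Meadow to River: 4.5652.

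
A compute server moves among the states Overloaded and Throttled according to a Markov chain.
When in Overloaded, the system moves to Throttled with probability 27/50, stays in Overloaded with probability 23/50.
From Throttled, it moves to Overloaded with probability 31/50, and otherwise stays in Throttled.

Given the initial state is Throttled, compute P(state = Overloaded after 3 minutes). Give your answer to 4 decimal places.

0.5367

Propagate the distribution vector 3 minutes from Throttled.
After 0 minutes: (0.0000, 1.0000)
After 1 minute: (0.6200, 0.3800)
After 2 minutes: (0.5208, 0.4792)
After 3 minutes: (0.5367, 0.4633)
P(in Overloaded after 3 minutes) = 0.5367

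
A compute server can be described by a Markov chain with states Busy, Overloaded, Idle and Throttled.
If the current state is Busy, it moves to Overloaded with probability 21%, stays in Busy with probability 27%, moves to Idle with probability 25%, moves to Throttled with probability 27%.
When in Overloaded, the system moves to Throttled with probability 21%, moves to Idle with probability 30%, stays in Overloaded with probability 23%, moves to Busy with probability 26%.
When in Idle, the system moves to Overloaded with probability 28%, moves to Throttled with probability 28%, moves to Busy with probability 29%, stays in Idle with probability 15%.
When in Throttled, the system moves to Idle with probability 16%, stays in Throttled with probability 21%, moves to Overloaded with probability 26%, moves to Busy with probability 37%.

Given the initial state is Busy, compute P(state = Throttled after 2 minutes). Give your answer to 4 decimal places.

0.2437

Propagate the distribution vector 2 minutes from Busy.
After 0 minutes: (1.0000, 0.0000, 0.0000, 0.0000)
After 1 minute: (0.2700, 0.2100, 0.2500, 0.2700)
After 2 minutes: (0.2999, 0.2452, 0.2112, 0.2437)
P(in Throttled after 2 minutes) = 0.2437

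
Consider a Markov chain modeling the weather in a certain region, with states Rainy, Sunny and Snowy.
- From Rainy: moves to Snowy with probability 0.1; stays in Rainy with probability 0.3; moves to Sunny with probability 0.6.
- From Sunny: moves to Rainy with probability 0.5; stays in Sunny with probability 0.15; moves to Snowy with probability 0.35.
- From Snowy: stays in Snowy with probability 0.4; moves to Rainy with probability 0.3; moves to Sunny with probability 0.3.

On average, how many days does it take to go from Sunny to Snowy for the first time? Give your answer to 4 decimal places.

4.0678

Let t(s) be the expected number of days to first reach Snowy from state s, with t(Snowy) = 0. Conditioning on the first day:
t(Rainy) = 1 + 0.3·t(Rainy) + 0.6·t(Sunny)
t(Sunny) = 1 + 0.5·t(Rainy) + 0.15·t(Sunny)
Solving: t(Rainy) = 4.9153, t(Sunny) = 4.0678.
Expected days from Sunny to Snowy: 4.0678.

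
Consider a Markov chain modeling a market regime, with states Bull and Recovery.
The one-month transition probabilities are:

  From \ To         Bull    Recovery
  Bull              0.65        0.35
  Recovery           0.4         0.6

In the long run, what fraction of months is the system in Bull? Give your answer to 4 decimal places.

Let the stationary distribution be π with π = πP and π_1 + π_2 = 1.
π_1 = 0.65·π_1 + 0.4·π_2
Solving with the normalization constraint gives π = (0.5333, 0.4667).
So the stationary probability of Bull is 0.5333.

0.5333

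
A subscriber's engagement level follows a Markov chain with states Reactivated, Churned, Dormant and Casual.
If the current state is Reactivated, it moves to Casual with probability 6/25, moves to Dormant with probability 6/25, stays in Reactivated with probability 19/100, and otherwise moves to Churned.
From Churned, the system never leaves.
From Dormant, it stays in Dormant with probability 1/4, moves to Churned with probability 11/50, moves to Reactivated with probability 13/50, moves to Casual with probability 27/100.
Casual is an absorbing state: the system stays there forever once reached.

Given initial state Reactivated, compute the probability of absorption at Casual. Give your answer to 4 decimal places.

0.4491

Let h(s) be the probability of absorption at Casual starting from transient state s. Then h(Casual) = 1 and h(Churned) = 0. By first-step analysis:
h(Reactivated) = 0.19·h(Reactivated) + 0.33·0 + 0.24·h(Dormant) + 0.24·1
h(Dormant) = 0.26·h(Reactivated) + 0.22·0 + 0.25·h(Dormant) + 0.27·1
Solving: h(Reactivated) = 0.4491, h(Dormant) = 0.5157.
Starting from Reactivated, the probability is 0.4491.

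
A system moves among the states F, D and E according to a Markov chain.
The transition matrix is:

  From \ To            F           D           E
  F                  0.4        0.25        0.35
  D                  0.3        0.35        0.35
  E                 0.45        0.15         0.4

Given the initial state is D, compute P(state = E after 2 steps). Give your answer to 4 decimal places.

Sum over the intermediate state after 1 step:
P = P(D→F)·P(F→E) + P(D→D)·P(D→E) + P(D→E)·P(E→E)
  = 0.3×0.35 + 0.35×0.35 + 0.35×0.4
  = 0.1050 + 0.1225 + 0.1400 = 0.3675

0.3675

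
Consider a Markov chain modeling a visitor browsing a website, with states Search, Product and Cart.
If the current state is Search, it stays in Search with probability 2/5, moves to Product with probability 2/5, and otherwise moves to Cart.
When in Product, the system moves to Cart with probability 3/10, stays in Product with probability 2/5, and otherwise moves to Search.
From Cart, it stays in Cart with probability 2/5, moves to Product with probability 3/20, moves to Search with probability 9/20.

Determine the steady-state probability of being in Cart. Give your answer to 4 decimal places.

Let the stationary distribution be π with π = πP and π_1 + π_2 + π_3 = 1.
π_1 = 0.4·π_1 + 0.3·π_2 + 0.45·π_3
π_2 = 0.4·π_1 + 0.4·π_2 + 0.15·π_3
Solving with the normalization constraint gives π = (0.3818, 0.3273, 0.2909).
So the stationary probability of Cart is 0.2909.

0.2909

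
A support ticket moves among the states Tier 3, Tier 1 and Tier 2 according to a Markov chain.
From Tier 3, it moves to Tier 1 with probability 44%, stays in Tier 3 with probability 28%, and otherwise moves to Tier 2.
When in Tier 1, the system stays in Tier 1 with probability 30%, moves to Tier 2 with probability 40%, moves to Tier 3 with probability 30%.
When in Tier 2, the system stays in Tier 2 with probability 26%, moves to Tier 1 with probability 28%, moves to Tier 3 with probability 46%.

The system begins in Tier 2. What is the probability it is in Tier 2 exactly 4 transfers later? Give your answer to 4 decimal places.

0.3145

Propagate the distribution vector 4 transfers from Tier 2.
After 0 transfers: (0.0000, 0.0000, 1.0000)
After 1 transfer: (0.4600, 0.2800, 0.2600)
After 2 transfers: (0.3324, 0.3592, 0.3084)
After 3 transfers: (0.3427, 0.3404, 0.3169)
After 4 transfers: (0.3439, 0.3416, 0.3145)
P(in Tier 2 after 4 transfers) = 0.3145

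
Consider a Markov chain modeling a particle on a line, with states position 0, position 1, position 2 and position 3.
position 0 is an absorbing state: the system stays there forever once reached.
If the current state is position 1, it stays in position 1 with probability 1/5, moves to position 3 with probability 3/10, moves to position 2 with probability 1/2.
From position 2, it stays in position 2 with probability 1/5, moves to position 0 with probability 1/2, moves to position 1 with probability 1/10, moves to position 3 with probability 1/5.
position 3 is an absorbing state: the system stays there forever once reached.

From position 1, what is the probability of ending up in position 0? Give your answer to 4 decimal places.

Let h(s) be the probability of absorption at position 0 starting from transient state s. Then h(position 0) = 1 and h(position 3) = 0. By first-step analysis:
h(position 1) = 0.2·h(position 1) + 0.5·h(position 2) + 0.3·0
h(position 2) = 0.5·1 + 0.1·h(position 1) + 0.2·h(position 2) + 0.2·0
Solving: h(position 1) = 0.4237, h(position 2) = 0.6780.
Starting from position 1, the probability is 0.4237.

0.4237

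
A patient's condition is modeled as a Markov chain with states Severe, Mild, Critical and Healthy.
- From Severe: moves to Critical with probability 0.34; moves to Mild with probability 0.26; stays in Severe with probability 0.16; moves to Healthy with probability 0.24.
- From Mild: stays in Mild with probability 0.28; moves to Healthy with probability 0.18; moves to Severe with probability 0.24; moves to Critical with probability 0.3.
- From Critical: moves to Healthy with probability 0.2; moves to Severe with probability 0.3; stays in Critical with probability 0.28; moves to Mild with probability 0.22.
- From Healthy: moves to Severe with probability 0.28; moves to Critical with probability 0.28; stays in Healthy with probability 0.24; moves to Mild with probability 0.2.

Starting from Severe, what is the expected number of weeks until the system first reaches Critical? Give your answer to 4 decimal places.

3.1601

Let t(s) be the expected number of weeks to first reach Critical from state s, with t(Critical) = 0. Conditioning on the first week:
t(Severe) = 1 + 0.16·t(Severe) + 0.26·t(Mild) + 0.24·t(Healthy)
t(Mild) = 1 + 0.24·t(Severe) + 0.28·t(Mild) + 0.18·t(Healthy)
t(Healthy) = 1 + 0.28·t(Severe) + 0.2·t(Mild) + 0.24·t(Healthy)
Solving: t(Severe) = 3.1601, t(Mild) = 3.2779, t(Healthy) = 3.3427.
Expected weeks from Severe to Critical: 3.1601.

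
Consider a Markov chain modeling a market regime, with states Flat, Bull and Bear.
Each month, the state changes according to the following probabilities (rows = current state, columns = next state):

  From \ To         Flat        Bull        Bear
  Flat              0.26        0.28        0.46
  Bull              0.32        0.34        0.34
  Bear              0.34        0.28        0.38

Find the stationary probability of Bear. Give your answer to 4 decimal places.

0.3928

Let the stationary distribution be π with π = πP and π_1 + π_2 + π_3 = 1.
π_1 = 0.26·π_1 + 0.32·π_2 + 0.34·π_3
π_2 = 0.28·π_1 + 0.34·π_2 + 0.28·π_3
Solving with the normalization constraint gives π = (0.3093, 0.2979, 0.3928).
So the stationary probability of Bear is 0.3928.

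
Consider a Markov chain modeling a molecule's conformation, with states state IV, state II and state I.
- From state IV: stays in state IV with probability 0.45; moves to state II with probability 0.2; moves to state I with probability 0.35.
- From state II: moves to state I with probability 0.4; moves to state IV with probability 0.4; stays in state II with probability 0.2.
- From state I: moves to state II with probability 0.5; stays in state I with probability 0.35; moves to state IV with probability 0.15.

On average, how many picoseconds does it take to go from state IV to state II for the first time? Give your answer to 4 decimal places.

3.2787

Let t(s) be the expected number of picoseconds to first reach state II from state s, with t(state II) = 0. Conditioning on the first picosecond:
t(state IV) = 1 + 0.45·t(state IV) + 0.35·t(state I)
t(state I) = 1 + 0.15·t(state IV) + 0.35·t(state I)
Solving: t(state IV) = 3.2787, t(state I) = 2.2951.
Expected picoseconds from state IV to state II: 3.2787.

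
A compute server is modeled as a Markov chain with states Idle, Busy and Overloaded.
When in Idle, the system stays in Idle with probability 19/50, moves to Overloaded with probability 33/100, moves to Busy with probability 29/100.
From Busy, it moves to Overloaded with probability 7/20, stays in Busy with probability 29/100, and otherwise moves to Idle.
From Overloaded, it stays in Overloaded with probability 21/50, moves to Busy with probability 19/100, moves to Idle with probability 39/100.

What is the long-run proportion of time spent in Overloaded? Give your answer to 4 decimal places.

0.3682

Let the stationary distribution be π with π = πP and π_1 + π_2 + π_3 = 1.
π_1 = 0.38·π_1 + 0.36·π_2 + 0.39·π_3
π_2 = 0.29·π_1 + 0.29·π_2 + 0.19·π_3
Solving with the normalization constraint gives π = (0.3786, 0.2532, 0.3682).
So the stationary probability of Overloaded is 0.3682.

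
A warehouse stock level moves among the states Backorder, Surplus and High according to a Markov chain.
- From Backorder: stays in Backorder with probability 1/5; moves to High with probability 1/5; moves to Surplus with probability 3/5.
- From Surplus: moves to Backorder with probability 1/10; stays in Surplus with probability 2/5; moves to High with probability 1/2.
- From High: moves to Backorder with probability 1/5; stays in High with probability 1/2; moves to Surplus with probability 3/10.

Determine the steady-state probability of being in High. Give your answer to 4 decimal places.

Let the stationary distribution be π with π = πP and π_1 + π_2 + π_3 = 1.
π_1 = 0.2·π_1 + 0.1·π_2 + 0.2·π_3
π_2 = 0.6·π_1 + 0.4·π_2 + 0.3·π_3
Solving with the normalization constraint gives π = (0.1613, 0.3871, 0.4516).
So the stationary probability of High is 0.4516.

0.4516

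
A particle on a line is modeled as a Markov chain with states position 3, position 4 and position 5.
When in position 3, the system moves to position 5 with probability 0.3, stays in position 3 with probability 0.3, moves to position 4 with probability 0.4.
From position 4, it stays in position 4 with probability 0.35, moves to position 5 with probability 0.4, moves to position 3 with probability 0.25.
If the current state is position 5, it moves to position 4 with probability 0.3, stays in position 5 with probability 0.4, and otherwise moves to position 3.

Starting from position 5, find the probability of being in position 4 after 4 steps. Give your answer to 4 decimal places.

0.3456

Propagate the distribution vector 4 steps from position 5.
After 0 steps: (0.0000, 0.0000, 1.0000)
After 1 step: (0.3000, 0.3000, 0.4000)
After 2 steps: (0.2850, 0.3450, 0.3700)
After 3 steps: (0.2828, 0.3458, 0.3715)
After 4 steps: (0.2827, 0.3456, 0.3717)
P(in position 4 after 4 steps) = 0.3456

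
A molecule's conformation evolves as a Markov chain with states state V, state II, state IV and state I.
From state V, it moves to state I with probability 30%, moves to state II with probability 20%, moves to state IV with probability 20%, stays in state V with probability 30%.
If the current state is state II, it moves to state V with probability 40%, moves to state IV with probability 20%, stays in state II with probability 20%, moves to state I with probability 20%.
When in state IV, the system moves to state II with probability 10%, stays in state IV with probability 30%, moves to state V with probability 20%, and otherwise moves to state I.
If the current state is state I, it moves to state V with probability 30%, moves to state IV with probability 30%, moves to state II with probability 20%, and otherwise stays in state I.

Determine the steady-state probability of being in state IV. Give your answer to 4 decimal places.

0.2533

Let the stationary distribution be π with π = πP and π_1 + π_2 + π_3 + π_4 = 1.
π_1 = 0.3·π_1 + 0.4·π_2 + 0.2·π_3 + 0.3·π_4
π_2 = 0.2·π_1 + 0.2·π_2 + 0.1·π_3 + 0.2·π_4
π_3 = 0.2·π_1 + 0.2·π_2 + 0.3·π_3 + 0.3·π_4
Solving with the normalization constraint gives π = (0.2921, 0.1747, 0.2533, 0.2799).
So the stationary probability of state IV is 0.2533.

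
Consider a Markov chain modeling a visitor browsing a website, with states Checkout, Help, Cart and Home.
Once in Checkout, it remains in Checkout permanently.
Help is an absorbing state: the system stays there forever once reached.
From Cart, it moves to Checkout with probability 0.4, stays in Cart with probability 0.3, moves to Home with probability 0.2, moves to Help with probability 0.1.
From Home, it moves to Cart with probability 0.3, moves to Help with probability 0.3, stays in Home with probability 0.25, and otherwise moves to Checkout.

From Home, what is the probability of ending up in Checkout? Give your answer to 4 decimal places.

0.4839

Let h(s) be the probability of absorption at Checkout starting from transient state s. Then h(Checkout) = 1 and h(Help) = 0. By first-step analysis:
h(Cart) = 0.4·1 + 0.1·0 + 0.3·h(Cart) + 0.2·h(Home)
h(Home) = 0.15·1 + 0.3·0 + 0.3·h(Cart) + 0.25·h(Home)
Solving: h(Cart) = 0.7097, h(Home) = 0.4839.
Starting from Home, the probability is 0.4839.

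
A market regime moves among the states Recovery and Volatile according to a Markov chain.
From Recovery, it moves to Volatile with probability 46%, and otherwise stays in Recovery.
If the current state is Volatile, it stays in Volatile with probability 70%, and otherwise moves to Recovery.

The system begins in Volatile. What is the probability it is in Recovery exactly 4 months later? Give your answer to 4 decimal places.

0.3934

Propagate the distribution vector 4 months from Volatile.
After 0 months: (0.0000, 1.0000)
After 1 month: (0.3000, 0.7000)
After 2 months: (0.3720, 0.6280)
After 3 months: (0.3893, 0.6107)
After 4 months: (0.3934, 0.6066)
P(in Recovery after 4 months) = 0.3934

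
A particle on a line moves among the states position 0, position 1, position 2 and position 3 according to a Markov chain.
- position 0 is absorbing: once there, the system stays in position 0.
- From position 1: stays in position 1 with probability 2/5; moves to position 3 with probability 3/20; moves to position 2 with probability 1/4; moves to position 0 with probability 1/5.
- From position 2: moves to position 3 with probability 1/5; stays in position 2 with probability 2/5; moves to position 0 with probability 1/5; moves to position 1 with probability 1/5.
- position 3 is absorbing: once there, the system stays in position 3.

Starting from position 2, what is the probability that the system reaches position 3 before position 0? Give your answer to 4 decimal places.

0.4839

Let h(s) be the probability of absorption at position 3 starting from transient state s. Then h(position 3) = 1 and h(position 0) = 0. By first-step analysis:
h(position 1) = 0.2·0 + 0.4·h(position 1) + 0.25·h(position 2) + 0.15·1
h(position 2) = 0.2·0 + 0.2·h(position 1) + 0.4·h(position 2) + 0.2·1
Solving: h(position 1) = 0.4516, h(position 2) = 0.4839.
Starting from position 2, the probability is 0.4839.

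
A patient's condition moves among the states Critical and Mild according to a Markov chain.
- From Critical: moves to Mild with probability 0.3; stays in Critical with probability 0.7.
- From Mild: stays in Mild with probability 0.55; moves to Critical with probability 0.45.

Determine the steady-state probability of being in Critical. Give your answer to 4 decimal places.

Let the stationary distribution be π with π = πP and π_1 + π_2 = 1.
π_1 = 0.7·π_1 + 0.45·π_2
Solving with the normalization constraint gives π = (0.6000, 0.4000).
So the stationary probability of Critical is 0.6000.

0.6000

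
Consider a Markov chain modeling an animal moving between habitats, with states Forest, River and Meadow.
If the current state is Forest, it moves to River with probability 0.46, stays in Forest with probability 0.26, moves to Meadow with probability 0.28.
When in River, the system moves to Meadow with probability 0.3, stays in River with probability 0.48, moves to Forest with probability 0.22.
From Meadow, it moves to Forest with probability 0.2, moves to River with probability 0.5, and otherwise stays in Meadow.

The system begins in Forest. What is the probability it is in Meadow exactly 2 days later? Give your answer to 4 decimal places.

Sum over the intermediate state after 1 day:
P = P(Forest→Forest)·P(Forest→Meadow) + P(Forest→River)·P(River→Meadow) + P(Forest→Meadow)·P(Meadow→Meadow)
  = 0.26×0.28 + 0.46×0.3 + 0.28×0.3
  = 0.0728 + 0.1380 + 0.0840 = 0.2948

0.2948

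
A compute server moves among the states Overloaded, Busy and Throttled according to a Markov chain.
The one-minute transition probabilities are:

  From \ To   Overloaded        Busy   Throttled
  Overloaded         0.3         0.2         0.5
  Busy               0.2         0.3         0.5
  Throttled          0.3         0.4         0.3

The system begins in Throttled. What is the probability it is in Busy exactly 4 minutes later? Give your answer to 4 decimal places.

Propagate the distribution vector 4 minutes from Throttled.
After 0 minutes: (0.0000, 0.0000, 1.0000)
After 1 minute: (0.3000, 0.4000, 0.3000)
After 2 minutes: (0.2600, 0.3000, 0.4400)
After 3 minutes: (0.2700, 0.3180, 0.4120)
After 4 minutes: (0.2682, 0.3142, 0.4176)
P(in Busy after 4 minutes) = 0.3142

0.3142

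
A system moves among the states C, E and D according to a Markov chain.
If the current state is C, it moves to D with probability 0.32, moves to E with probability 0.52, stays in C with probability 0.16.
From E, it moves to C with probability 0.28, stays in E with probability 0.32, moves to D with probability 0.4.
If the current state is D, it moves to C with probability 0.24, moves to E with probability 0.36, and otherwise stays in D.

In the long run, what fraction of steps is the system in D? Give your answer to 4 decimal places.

Let the stationary distribution be π with π = πP and π_1 + π_2 + π_3 = 1.
π_1 = 0.16·π_1 + 0.28·π_2 + 0.24·π_3
π_2 = 0.52·π_1 + 0.32·π_2 + 0.36·π_3
Solving with the normalization constraint gives π = (0.2364, 0.3825, 0.3811).
So the stationary probability of D is 0.3811.

0.3811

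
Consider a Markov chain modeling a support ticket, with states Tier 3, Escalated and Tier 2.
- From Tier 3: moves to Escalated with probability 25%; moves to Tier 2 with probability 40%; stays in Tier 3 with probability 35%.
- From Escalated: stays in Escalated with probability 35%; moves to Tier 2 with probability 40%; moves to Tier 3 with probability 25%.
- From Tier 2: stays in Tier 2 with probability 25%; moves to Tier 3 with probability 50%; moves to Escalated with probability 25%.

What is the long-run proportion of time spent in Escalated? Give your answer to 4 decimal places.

Let the stationary distribution be π with π = πP and π_1 + π_2 + π_3 = 1.
π_1 = 0.35·π_1 + 0.25·π_2 + 0.5·π_3
π_2 = 0.25·π_1 + 0.35·π_2 + 0.25·π_3
Solving with the normalization constraint gives π = (0.3744, 0.2778, 0.3478).
So the stationary probability of Escalated is 0.2778.

0.2778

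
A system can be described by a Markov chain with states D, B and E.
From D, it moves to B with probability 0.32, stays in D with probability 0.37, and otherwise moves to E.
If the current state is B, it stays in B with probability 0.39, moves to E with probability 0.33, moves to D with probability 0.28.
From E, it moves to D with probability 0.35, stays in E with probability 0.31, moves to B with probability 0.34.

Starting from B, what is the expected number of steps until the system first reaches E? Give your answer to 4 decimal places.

Let t(s) be the expected number of steps to first reach E from state s, with t(E) = 0. Conditioning on the first step:
t(D) = 1 + 0.37·t(D) + 0.32·t(B)
t(B) = 1 + 0.28·t(D) + 0.39·t(B)
Solving: t(D) = 3.1558, t(B) = 3.0879.
Expected steps from B to E: 3.0879.

3.0879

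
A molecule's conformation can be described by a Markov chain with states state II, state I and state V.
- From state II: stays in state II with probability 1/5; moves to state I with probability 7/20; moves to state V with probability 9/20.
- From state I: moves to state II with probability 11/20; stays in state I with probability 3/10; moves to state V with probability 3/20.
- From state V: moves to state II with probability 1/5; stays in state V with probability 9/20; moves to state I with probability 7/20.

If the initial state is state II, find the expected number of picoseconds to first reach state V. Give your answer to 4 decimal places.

2.8571

Let t(s) be the expected number of picoseconds to first reach state V from state s, with t(state V) = 0. Conditioning on the first picosecond:
t(state II) = 1 + 0.2·t(state II) + 0.35·t(state I)
t(state I) = 1 + 0.55·t(state II) + 0.3·t(state I)
Solving: t(state II) = 2.8571, t(state I) = 3.6735.
Expected picoseconds from state II to state V: 2.8571.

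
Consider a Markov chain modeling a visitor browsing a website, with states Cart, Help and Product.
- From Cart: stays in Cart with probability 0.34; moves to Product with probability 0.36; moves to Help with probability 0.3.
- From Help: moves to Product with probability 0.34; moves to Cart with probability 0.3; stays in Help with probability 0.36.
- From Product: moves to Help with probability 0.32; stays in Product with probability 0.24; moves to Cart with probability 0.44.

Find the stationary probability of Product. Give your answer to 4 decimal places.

Let the stationary distribution be π with π = πP and π_1 + π_2 + π_3 = 1.
π_1 = 0.34·π_1 + 0.3·π_2 + 0.44·π_3
π_2 = 0.3·π_1 + 0.36·π_2 + 0.32·π_3
Solving with the normalization constraint gives π = (0.3585, 0.3259, 0.3156).
So the stationary probability of Product is 0.3156.

0.3156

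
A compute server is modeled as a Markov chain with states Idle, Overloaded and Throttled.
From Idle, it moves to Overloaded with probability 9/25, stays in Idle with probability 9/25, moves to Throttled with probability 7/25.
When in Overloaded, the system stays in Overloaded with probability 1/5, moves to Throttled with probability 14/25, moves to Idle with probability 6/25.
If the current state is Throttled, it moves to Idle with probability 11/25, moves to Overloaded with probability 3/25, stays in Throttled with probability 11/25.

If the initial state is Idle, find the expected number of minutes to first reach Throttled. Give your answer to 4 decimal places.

2.7256

Let t(s) be the expected number of minutes to first reach Throttled from state s, with t(Throttled) = 0. Conditioning on the first minute:
t(Idle) = 1 + 0.36·t(Idle) + 0.36·t(Overloaded)
t(Overloaded) = 1 + 0.24·t(Idle) + 0.2·t(Overloaded)
Solving: t(Idle) = 2.7256, t(Overloaded) = 2.0677.
Expected minutes from Idle to Throttled: 2.7256.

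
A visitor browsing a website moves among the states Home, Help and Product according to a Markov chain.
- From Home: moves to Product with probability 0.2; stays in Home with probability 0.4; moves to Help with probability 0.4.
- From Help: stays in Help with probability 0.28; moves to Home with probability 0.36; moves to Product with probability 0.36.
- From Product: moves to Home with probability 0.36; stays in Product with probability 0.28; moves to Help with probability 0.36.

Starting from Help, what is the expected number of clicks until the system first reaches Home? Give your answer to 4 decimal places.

Let t(s) be the expected number of clicks to first reach Home from state s, with t(Home) = 0. Conditioning on the first click:
t(Help) = 1 + 0.28·t(Help) + 0.36·t(Product)
t(Product) = 1 + 0.36·t(Help) + 0.28·t(Product)
Solving: t(Help) = 2.7778, t(Product) = 2.7778.
Expected clicks from Help to Home: 2.7778.

2.7778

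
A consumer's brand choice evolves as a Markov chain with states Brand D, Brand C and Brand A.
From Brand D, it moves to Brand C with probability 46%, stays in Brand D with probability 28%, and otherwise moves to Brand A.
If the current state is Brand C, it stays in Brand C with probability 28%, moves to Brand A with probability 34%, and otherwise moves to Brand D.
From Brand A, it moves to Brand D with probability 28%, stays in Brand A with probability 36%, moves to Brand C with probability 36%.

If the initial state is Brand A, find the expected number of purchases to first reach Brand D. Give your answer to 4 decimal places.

3.1915

Let t(s) be the expected number of purchases to first reach Brand D from state s, with t(Brand D) = 0. Conditioning on the first purchase:
t(Brand C) = 1 + 0.28·t(Brand C) + 0.34·t(Brand A)
t(Brand A) = 1 + 0.36·t(Brand C) + 0.36·t(Brand A)
Solving: t(Brand C) = 2.8960, t(Brand A) = 3.1915.
Expected purchases from Brand A to Brand D: 3.1915.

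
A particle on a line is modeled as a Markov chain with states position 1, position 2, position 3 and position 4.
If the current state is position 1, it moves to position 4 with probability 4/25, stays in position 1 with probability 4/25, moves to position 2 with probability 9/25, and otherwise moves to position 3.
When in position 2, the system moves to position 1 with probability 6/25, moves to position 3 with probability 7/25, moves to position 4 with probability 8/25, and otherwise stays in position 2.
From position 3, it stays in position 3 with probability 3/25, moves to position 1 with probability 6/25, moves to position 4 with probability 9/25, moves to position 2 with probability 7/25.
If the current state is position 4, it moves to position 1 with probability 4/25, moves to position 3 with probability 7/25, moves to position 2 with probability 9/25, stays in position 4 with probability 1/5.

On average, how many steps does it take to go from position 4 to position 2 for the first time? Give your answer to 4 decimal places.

2.9395

Let t(s) be the expected number of steps to first reach position 2 from state s, with t(position 2) = 0. Conditioning on the first step:
t(position 1) = 1 + 0.16·t(position 1) + 0.32·t(position 3) + 0.16·t(position 4)
t(position 3) = 1 + 0.24·t(position 1) + 0.12·t(position 3) + 0.36·t(position 4)
t(position 4) = 1 + 0.16·t(position 1) + 0.28·t(position 3) + 0.2·t(position 4)
Solving: t(position 1) = 2.9476, t(position 3) = 3.1428, t(position 4) = 2.9395.
Expected steps from position 4 to position 2: 2.9395.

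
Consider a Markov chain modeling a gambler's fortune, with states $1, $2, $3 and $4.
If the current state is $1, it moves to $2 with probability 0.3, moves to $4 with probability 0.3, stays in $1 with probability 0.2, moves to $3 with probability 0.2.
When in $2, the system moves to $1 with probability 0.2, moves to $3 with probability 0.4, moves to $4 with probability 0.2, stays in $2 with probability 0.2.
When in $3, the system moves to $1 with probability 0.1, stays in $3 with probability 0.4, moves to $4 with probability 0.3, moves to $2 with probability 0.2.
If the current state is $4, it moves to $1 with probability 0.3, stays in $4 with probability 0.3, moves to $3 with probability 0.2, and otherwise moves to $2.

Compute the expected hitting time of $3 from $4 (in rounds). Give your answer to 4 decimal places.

Let t(s) be the expected number of rounds to first reach $3 from state s, with t($3) = 0. Conditioning on the first round:
t($1) = 1 + 0.2·t($1) + 0.3·t($2) + 0.3·t($4)
t($2) = 1 + 0.2·t($1) + 0.2·t($2) + 0.2·t($4)
t($4) = 1 + 0.3·t($1) + 0.2·t($2) + 0.3·t($4)
Solving: t($1) = 4.0074, t($2) = 3.2721, t($4) = 4.0809.
Expected rounds from $4 to $3: 4.0809.

4.0809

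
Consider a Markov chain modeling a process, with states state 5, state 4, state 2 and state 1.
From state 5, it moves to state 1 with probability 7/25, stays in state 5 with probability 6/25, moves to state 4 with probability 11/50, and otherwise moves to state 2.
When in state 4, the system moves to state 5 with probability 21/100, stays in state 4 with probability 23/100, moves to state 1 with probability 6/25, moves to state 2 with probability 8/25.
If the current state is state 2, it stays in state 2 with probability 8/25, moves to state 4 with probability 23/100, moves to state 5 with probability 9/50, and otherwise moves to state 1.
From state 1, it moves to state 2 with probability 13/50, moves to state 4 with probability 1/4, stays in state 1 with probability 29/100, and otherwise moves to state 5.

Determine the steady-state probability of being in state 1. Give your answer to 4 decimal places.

Let the stationary distribution be π with π = πP and π_1 + π_2 + π_3 + π_4 = 1.
π_1 = 0.24·π_1 + 0.21·π_2 + 0.18·π_3 + 0.2·π_4
π_2 = 0.22·π_1 + 0.23·π_2 + 0.23·π_3 + 0.25·π_4
π_3 = 0.26·π_1 + 0.32·π_2 + 0.32·π_3 + 0.26·π_4
Solving with the normalization constraint gives π = (0.2047, 0.2334, 0.2915, 0.2705).
So the stationary probability of state 1 is 0.2705.

0.2705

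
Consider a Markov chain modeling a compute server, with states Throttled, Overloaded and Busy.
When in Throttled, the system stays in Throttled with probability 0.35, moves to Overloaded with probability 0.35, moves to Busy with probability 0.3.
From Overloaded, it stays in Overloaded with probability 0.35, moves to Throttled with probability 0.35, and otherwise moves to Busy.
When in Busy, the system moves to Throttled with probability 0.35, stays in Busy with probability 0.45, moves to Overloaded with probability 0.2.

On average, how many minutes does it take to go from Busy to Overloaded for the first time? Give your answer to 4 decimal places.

3.9604

Let t(s) be the expected number of minutes to first reach Overloaded from state s, with t(Overloaded) = 0. Conditioning on the first minute:
t(Throttled) = 1 + 0.35·t(Throttled) + 0.3·t(Busy)
t(Busy) = 1 + 0.35·t(Throttled) + 0.45·t(Busy)
Solving: t(Throttled) = 3.3663, t(Busy) = 3.9604.
Expected minutes from Busy to Overloaded: 3.9604.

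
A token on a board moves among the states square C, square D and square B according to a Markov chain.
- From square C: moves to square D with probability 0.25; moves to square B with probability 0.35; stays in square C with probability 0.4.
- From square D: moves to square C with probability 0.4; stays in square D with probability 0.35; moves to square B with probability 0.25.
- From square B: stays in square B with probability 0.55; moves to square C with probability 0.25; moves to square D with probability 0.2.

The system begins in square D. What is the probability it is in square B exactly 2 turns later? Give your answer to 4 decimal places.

0.3650

Sum over the intermediate state after 1 turn:
P = P(square D→square C)·P(square C→square B) + P(square D→square D)·P(square D→square B) + P(square D→square B)·P(square B→square B)
  = 0.4×0.35 + 0.35×0.25 + 0.25×0.55
  = 0.1400 + 0.0875 + 0.1375 = 0.3650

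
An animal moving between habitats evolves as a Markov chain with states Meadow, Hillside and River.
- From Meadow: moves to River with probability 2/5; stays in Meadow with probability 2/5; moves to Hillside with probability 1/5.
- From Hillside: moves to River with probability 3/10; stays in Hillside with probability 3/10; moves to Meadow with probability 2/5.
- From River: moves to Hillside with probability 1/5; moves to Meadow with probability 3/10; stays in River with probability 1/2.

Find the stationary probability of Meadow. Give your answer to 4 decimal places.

0.3580

Let the stationary distribution be π with π = πP and π_1 + π_2 + π_3 = 1.
π_1 = 0.4·π_1 + 0.4·π_2 + 0.3·π_3
π_2 = 0.2·π_1 + 0.3·π_2 + 0.2·π_3
Solving with the normalization constraint gives π = (0.3580, 0.2222, 0.4198).
So the stationary probability of Meadow is 0.3580.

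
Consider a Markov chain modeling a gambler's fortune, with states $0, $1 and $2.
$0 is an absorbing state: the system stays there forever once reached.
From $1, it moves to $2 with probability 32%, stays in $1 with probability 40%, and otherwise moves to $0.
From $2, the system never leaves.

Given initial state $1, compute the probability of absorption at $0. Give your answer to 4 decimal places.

0.4667

Let h(s) be the probability of absorption at $0 starting from transient state s. Then h($0) = 1 and h($2) = 0. By first-step analysis:
h($1) = 0.28·1 + 0.4·h($1) + 0.32·0
Solving: h($1) = 0.4667.
Starting from $1, the probability is 0.4667.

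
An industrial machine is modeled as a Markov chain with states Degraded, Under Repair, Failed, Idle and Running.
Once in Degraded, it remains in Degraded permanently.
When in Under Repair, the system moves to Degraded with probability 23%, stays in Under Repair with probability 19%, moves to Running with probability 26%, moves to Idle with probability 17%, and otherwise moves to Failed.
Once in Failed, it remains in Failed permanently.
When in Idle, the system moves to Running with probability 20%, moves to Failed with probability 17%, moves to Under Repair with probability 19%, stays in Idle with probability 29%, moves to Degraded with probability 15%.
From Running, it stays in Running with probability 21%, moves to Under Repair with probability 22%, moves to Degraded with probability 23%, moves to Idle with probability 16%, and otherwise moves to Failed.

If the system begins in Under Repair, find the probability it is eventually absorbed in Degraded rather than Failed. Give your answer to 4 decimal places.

0.5717

Let h(s) be the probability of absorption at Degraded starting from transient state s. Then h(Degraded) = 1 and h(Failed) = 0. By first-step analysis:
h(Under Repair) = 0.23·1 + 0.19·h(Under Repair) + 0.15·0 + 0.17·h(Idle) + 0.26·h(Running)
h(Idle) = 0.15·1 + 0.19·h(Under Repair) + 0.17·0 + 0.29·h(Idle) + 0.2·h(Running)
h(Running) = 0.23·1 + 0.22·h(Under Repair) + 0.18·0 + 0.16·h(Idle) + 0.21·h(Running)
Solving: h(Under Repair) = 0.5717, h(Idle) = 0.5208, h(Running) = 0.5558.
Starting from Under Repair, the probability is 0.5717.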